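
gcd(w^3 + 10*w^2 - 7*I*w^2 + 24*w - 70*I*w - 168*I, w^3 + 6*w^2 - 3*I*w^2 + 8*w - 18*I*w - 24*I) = w + 4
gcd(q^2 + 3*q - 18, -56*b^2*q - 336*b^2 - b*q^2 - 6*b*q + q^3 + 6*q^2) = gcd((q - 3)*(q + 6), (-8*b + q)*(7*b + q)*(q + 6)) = q + 6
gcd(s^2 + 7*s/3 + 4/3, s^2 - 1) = s + 1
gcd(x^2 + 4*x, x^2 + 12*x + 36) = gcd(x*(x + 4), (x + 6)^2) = 1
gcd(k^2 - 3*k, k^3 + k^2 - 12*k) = k^2 - 3*k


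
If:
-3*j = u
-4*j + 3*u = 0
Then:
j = 0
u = 0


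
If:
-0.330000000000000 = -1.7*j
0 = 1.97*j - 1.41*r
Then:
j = 0.19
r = 0.27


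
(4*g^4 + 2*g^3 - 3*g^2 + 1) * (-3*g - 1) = -12*g^5 - 10*g^4 + 7*g^3 + 3*g^2 - 3*g - 1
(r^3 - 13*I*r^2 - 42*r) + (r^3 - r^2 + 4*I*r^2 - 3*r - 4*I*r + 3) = 2*r^3 - r^2 - 9*I*r^2 - 45*r - 4*I*r + 3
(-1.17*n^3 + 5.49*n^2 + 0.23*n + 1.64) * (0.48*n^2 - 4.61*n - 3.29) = -0.5616*n^5 + 8.0289*n^4 - 21.3492*n^3 - 18.3352*n^2 - 8.3171*n - 5.3956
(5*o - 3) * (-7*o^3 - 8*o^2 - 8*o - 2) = -35*o^4 - 19*o^3 - 16*o^2 + 14*o + 6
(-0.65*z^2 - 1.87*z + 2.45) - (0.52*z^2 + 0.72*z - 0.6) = -1.17*z^2 - 2.59*z + 3.05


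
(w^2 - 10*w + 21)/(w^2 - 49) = (w - 3)/(w + 7)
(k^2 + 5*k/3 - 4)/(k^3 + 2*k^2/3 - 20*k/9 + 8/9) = 3*(3*k^2 + 5*k - 12)/(9*k^3 + 6*k^2 - 20*k + 8)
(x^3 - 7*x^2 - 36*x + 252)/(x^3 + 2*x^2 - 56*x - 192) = (x^2 - 13*x + 42)/(x^2 - 4*x - 32)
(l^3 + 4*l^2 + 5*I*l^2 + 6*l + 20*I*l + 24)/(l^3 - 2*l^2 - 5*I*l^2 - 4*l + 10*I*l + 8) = (l^2 + l*(4 + 6*I) + 24*I)/(l^2 + l*(-2 - 4*I) + 8*I)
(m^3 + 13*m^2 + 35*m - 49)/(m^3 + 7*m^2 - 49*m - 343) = (m - 1)/(m - 7)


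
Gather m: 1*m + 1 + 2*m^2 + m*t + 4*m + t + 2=2*m^2 + m*(t + 5) + t + 3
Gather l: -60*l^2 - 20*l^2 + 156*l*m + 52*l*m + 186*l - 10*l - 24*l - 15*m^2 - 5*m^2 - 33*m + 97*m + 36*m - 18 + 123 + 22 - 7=-80*l^2 + l*(208*m + 152) - 20*m^2 + 100*m + 120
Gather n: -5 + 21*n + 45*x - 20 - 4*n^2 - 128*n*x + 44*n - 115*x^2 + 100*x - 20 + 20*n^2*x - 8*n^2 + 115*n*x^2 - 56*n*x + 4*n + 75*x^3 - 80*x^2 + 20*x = n^2*(20*x - 12) + n*(115*x^2 - 184*x + 69) + 75*x^3 - 195*x^2 + 165*x - 45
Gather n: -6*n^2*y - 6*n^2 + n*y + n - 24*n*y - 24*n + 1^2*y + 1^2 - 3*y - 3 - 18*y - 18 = n^2*(-6*y - 6) + n*(-23*y - 23) - 20*y - 20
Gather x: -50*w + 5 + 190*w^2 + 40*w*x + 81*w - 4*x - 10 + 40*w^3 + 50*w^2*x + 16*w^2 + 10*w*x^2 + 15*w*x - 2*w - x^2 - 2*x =40*w^3 + 206*w^2 + 29*w + x^2*(10*w - 1) + x*(50*w^2 + 55*w - 6) - 5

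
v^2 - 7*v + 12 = (v - 4)*(v - 3)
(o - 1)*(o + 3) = o^2 + 2*o - 3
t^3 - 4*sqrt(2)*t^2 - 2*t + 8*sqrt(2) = (t - 4*sqrt(2))*(t - sqrt(2))*(t + sqrt(2))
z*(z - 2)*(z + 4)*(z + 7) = z^4 + 9*z^3 + 6*z^2 - 56*z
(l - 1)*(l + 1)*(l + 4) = l^3 + 4*l^2 - l - 4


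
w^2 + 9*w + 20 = (w + 4)*(w + 5)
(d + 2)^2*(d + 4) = d^3 + 8*d^2 + 20*d + 16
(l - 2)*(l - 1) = l^2 - 3*l + 2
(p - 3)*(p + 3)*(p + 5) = p^3 + 5*p^2 - 9*p - 45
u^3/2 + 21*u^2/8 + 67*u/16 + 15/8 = (u/2 + 1)*(u + 3/4)*(u + 5/2)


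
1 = 1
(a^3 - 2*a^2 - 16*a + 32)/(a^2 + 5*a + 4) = (a^2 - 6*a + 8)/(a + 1)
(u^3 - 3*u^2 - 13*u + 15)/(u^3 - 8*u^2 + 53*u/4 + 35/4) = 4*(u^2 + 2*u - 3)/(4*u^2 - 12*u - 7)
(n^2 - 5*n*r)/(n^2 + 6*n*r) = (n - 5*r)/(n + 6*r)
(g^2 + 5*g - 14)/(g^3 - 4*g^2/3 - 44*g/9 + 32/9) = 9*(g^2 + 5*g - 14)/(9*g^3 - 12*g^2 - 44*g + 32)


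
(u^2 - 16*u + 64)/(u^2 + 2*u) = (u^2 - 16*u + 64)/(u*(u + 2))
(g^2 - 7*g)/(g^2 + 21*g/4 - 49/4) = 4*g*(g - 7)/(4*g^2 + 21*g - 49)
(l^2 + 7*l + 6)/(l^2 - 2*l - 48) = (l + 1)/(l - 8)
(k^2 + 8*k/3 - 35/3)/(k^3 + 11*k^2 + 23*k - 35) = (k - 7/3)/(k^2 + 6*k - 7)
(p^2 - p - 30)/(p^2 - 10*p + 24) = (p + 5)/(p - 4)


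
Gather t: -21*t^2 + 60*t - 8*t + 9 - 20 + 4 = -21*t^2 + 52*t - 7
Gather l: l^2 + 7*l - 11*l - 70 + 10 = l^2 - 4*l - 60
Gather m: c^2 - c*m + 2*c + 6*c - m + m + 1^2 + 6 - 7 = c^2 - c*m + 8*c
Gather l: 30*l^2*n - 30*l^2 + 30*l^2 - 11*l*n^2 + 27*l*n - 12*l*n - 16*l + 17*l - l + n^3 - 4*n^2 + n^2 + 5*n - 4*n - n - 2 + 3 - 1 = 30*l^2*n + l*(-11*n^2 + 15*n) + n^3 - 3*n^2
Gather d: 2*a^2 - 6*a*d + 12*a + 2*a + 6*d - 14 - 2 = 2*a^2 + 14*a + d*(6 - 6*a) - 16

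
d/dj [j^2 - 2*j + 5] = 2*j - 2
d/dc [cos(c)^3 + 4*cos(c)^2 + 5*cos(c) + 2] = (3*sin(c)^2 - 8*cos(c) - 8)*sin(c)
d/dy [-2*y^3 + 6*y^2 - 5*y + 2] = -6*y^2 + 12*y - 5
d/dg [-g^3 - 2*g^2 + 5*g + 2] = -3*g^2 - 4*g + 5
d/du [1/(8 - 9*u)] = 9/(9*u - 8)^2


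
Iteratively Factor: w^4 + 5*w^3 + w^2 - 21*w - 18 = (w + 3)*(w^3 + 2*w^2 - 5*w - 6) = (w + 1)*(w + 3)*(w^2 + w - 6) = (w - 2)*(w + 1)*(w + 3)*(w + 3)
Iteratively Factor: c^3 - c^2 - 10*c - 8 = (c + 1)*(c^2 - 2*c - 8) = (c - 4)*(c + 1)*(c + 2)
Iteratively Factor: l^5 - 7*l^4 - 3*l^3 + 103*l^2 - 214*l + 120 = (l - 1)*(l^4 - 6*l^3 - 9*l^2 + 94*l - 120) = (l - 5)*(l - 1)*(l^3 - l^2 - 14*l + 24) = (l - 5)*(l - 1)*(l + 4)*(l^2 - 5*l + 6) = (l - 5)*(l - 3)*(l - 1)*(l + 4)*(l - 2)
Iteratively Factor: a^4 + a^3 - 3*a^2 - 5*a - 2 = (a - 2)*(a^3 + 3*a^2 + 3*a + 1) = (a - 2)*(a + 1)*(a^2 + 2*a + 1) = (a - 2)*(a + 1)^2*(a + 1)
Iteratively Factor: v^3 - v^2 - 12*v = (v + 3)*(v^2 - 4*v) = (v - 4)*(v + 3)*(v)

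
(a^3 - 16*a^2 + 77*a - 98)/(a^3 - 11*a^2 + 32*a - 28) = (a - 7)/(a - 2)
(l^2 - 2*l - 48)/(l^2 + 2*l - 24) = (l - 8)/(l - 4)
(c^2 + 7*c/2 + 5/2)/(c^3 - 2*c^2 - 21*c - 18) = (c + 5/2)/(c^2 - 3*c - 18)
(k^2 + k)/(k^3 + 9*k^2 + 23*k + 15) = k/(k^2 + 8*k + 15)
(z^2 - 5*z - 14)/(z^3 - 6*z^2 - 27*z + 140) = (z + 2)/(z^2 + z - 20)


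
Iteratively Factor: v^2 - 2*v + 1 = (v - 1)*(v - 1)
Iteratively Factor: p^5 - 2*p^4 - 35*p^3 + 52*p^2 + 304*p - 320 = (p - 5)*(p^4 + 3*p^3 - 20*p^2 - 48*p + 64) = (p - 5)*(p - 4)*(p^3 + 7*p^2 + 8*p - 16) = (p - 5)*(p - 4)*(p + 4)*(p^2 + 3*p - 4) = (p - 5)*(p - 4)*(p - 1)*(p + 4)*(p + 4)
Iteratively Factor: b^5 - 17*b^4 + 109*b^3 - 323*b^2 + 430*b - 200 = (b - 1)*(b^4 - 16*b^3 + 93*b^2 - 230*b + 200) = (b - 2)*(b - 1)*(b^3 - 14*b^2 + 65*b - 100) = (b - 4)*(b - 2)*(b - 1)*(b^2 - 10*b + 25) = (b - 5)*(b - 4)*(b - 2)*(b - 1)*(b - 5)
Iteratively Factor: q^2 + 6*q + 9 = (q + 3)*(q + 3)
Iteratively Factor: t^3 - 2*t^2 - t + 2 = (t - 1)*(t^2 - t - 2) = (t - 2)*(t - 1)*(t + 1)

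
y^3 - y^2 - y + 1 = (y - 1)^2*(y + 1)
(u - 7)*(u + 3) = u^2 - 4*u - 21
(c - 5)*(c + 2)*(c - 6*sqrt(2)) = c^3 - 6*sqrt(2)*c^2 - 3*c^2 - 10*c + 18*sqrt(2)*c + 60*sqrt(2)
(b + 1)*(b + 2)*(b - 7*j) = b^3 - 7*b^2*j + 3*b^2 - 21*b*j + 2*b - 14*j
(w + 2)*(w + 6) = w^2 + 8*w + 12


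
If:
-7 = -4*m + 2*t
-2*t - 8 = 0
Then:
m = -1/4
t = -4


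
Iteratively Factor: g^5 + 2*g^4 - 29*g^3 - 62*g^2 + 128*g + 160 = (g - 2)*(g^4 + 4*g^3 - 21*g^2 - 104*g - 80) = (g - 2)*(g + 1)*(g^3 + 3*g^2 - 24*g - 80) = (g - 5)*(g - 2)*(g + 1)*(g^2 + 8*g + 16) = (g - 5)*(g - 2)*(g + 1)*(g + 4)*(g + 4)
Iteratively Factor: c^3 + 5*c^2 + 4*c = (c + 1)*(c^2 + 4*c) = (c + 1)*(c + 4)*(c)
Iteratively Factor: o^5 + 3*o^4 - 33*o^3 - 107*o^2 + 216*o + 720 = (o - 5)*(o^4 + 8*o^3 + 7*o^2 - 72*o - 144) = (o - 5)*(o - 3)*(o^3 + 11*o^2 + 40*o + 48) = (o - 5)*(o - 3)*(o + 3)*(o^2 + 8*o + 16) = (o - 5)*(o - 3)*(o + 3)*(o + 4)*(o + 4)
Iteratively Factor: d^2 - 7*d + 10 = (d - 2)*(d - 5)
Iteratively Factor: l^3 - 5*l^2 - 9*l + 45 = (l + 3)*(l^2 - 8*l + 15) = (l - 5)*(l + 3)*(l - 3)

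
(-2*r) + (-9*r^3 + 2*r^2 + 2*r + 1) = -9*r^3 + 2*r^2 + 1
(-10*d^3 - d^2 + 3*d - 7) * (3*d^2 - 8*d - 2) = -30*d^5 + 77*d^4 + 37*d^3 - 43*d^2 + 50*d + 14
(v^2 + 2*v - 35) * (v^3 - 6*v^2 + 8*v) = v^5 - 4*v^4 - 39*v^3 + 226*v^2 - 280*v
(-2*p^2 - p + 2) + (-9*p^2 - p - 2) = -11*p^2 - 2*p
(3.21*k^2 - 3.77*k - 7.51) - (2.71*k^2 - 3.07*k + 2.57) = 0.5*k^2 - 0.7*k - 10.08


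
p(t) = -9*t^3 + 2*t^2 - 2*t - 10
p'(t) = -27*t^2 + 4*t - 2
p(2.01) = -79.03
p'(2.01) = -103.04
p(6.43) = -2332.80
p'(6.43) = -1092.59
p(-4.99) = 1168.04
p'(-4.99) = -694.26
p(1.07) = -20.88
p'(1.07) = -28.63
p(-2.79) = 206.61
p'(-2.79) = -223.33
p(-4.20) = 700.47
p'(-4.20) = -495.08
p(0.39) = -11.01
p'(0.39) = -4.55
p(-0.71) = -4.35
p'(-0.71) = -18.45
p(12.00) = -15298.00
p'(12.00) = -3842.00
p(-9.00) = 6731.00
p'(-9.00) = -2225.00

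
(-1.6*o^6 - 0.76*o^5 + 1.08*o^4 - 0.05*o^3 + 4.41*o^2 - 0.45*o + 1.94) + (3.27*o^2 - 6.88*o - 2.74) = -1.6*o^6 - 0.76*o^5 + 1.08*o^4 - 0.05*o^3 + 7.68*o^2 - 7.33*o - 0.8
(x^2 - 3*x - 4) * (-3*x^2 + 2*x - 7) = -3*x^4 + 11*x^3 - x^2 + 13*x + 28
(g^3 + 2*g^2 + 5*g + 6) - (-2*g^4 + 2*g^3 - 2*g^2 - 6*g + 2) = 2*g^4 - g^3 + 4*g^2 + 11*g + 4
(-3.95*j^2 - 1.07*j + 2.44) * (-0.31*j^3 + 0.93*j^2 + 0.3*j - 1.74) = 1.2245*j^5 - 3.3418*j^4 - 2.9365*j^3 + 8.8212*j^2 + 2.5938*j - 4.2456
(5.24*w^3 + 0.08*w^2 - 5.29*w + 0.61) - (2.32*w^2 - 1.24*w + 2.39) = 5.24*w^3 - 2.24*w^2 - 4.05*w - 1.78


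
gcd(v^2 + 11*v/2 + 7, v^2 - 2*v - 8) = v + 2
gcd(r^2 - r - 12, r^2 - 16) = r - 4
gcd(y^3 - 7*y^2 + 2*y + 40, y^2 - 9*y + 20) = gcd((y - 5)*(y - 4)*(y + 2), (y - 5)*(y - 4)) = y^2 - 9*y + 20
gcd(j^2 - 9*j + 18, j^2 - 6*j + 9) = j - 3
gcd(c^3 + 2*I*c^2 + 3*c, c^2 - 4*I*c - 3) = c - I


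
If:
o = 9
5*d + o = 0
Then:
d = -9/5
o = 9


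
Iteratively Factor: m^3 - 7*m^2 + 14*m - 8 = (m - 1)*(m^2 - 6*m + 8) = (m - 4)*(m - 1)*(m - 2)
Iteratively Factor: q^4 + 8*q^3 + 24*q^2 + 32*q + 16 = (q + 2)*(q^3 + 6*q^2 + 12*q + 8) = (q + 2)^2*(q^2 + 4*q + 4) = (q + 2)^3*(q + 2)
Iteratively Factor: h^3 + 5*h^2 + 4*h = (h + 4)*(h^2 + h) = (h + 1)*(h + 4)*(h)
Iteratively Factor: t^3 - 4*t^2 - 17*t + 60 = (t + 4)*(t^2 - 8*t + 15) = (t - 3)*(t + 4)*(t - 5)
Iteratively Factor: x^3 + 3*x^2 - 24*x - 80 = (x + 4)*(x^2 - x - 20) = (x - 5)*(x + 4)*(x + 4)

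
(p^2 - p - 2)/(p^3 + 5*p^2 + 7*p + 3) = (p - 2)/(p^2 + 4*p + 3)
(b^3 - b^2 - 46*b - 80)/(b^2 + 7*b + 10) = b - 8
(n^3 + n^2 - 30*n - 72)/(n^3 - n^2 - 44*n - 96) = (n - 6)/(n - 8)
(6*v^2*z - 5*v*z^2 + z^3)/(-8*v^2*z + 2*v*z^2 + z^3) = (-3*v + z)/(4*v + z)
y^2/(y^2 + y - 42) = y^2/(y^2 + y - 42)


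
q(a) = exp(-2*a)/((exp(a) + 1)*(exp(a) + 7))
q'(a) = -2*exp(-2*a)/((exp(a) + 1)*(exp(a) + 7)) - exp(-a)/((exp(a) + 1)*(exp(a) + 7)^2) - exp(-a)/((exp(a) + 1)^2*(exp(a) + 7)) = 2*(-2*exp(2*a) - 12*exp(a) - 7)*exp(-2*a)/(exp(4*a) + 16*exp(3*a) + 78*exp(2*a) + 112*exp(a) + 49)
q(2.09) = 0.00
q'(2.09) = -0.00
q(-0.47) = 0.21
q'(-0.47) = -0.51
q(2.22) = 0.00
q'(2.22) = -0.00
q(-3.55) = 167.62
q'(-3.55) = -340.60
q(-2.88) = 42.58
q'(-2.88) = -87.77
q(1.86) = 0.00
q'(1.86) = -0.00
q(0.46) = 0.02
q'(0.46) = -0.05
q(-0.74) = 0.40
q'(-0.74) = -0.95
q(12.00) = 0.00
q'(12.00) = 0.00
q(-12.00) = 3784133732.22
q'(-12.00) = -7568294036.32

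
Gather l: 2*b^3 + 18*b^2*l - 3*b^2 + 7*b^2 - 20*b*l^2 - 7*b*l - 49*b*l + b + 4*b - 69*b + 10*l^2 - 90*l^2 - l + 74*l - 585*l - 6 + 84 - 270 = 2*b^3 + 4*b^2 - 64*b + l^2*(-20*b - 80) + l*(18*b^2 - 56*b - 512) - 192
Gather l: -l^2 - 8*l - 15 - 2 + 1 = -l^2 - 8*l - 16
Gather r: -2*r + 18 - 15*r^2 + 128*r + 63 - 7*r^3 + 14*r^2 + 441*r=-7*r^3 - r^2 + 567*r + 81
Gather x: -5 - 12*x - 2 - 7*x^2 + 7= -7*x^2 - 12*x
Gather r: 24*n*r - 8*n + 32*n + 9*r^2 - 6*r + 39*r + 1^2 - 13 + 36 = 24*n + 9*r^2 + r*(24*n + 33) + 24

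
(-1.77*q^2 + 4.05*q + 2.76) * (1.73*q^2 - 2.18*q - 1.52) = -3.0621*q^4 + 10.8651*q^3 - 1.3638*q^2 - 12.1728*q - 4.1952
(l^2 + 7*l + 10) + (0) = l^2 + 7*l + 10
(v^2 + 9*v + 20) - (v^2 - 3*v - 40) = 12*v + 60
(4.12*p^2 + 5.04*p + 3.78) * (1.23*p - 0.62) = 5.0676*p^3 + 3.6448*p^2 + 1.5246*p - 2.3436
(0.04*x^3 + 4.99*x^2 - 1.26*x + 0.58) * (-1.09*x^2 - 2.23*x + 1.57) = -0.0436*x^5 - 5.5283*x^4 - 9.6915*x^3 + 10.0119*x^2 - 3.2716*x + 0.9106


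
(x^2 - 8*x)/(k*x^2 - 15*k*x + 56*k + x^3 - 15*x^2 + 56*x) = x/(k*x - 7*k + x^2 - 7*x)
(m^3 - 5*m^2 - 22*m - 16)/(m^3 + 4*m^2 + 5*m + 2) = (m - 8)/(m + 1)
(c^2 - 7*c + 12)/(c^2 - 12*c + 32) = (c - 3)/(c - 8)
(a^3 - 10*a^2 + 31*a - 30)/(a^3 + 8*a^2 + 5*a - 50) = (a^2 - 8*a + 15)/(a^2 + 10*a + 25)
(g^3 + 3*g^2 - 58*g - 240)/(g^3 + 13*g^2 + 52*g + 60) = (g - 8)/(g + 2)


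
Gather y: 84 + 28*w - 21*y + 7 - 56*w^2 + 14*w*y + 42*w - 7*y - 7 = -56*w^2 + 70*w + y*(14*w - 28) + 84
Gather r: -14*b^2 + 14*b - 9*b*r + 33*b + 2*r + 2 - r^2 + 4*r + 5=-14*b^2 + 47*b - r^2 + r*(6 - 9*b) + 7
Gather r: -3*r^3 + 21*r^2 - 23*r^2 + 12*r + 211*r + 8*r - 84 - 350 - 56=-3*r^3 - 2*r^2 + 231*r - 490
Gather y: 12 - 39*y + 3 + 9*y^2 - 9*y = 9*y^2 - 48*y + 15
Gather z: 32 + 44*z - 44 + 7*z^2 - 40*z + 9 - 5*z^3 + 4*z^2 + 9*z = -5*z^3 + 11*z^2 + 13*z - 3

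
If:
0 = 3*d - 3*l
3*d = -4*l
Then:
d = 0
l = 0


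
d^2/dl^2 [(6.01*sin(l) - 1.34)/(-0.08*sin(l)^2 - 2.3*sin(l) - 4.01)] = (0.0384639999999999*sin(l)^5 - 1.140144*sin(l)^4 - 12.384656*sin(l)^3 - 60.747886*sin(l)^2 + 122.047629*sin(l) + 124.177916)/(0.08*sin(l)^2 + 2.3*sin(l) + 4.01)^3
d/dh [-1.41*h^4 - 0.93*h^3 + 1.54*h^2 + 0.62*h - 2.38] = -5.64*h^3 - 2.79*h^2 + 3.08*h + 0.62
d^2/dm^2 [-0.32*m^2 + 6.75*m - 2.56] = -0.640000000000000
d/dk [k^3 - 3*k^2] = 3*k*(k - 2)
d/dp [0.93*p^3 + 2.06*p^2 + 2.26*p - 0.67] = 2.79*p^2 + 4.12*p + 2.26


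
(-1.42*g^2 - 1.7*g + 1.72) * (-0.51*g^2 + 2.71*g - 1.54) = 0.7242*g^4 - 2.9812*g^3 - 3.2974*g^2 + 7.2792*g - 2.6488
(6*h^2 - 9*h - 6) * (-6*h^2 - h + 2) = -36*h^4 + 48*h^3 + 57*h^2 - 12*h - 12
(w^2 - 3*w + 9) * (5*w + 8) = 5*w^3 - 7*w^2 + 21*w + 72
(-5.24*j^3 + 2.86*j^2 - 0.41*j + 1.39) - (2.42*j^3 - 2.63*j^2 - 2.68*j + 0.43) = -7.66*j^3 + 5.49*j^2 + 2.27*j + 0.96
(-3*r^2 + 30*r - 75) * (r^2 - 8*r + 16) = -3*r^4 + 54*r^3 - 363*r^2 + 1080*r - 1200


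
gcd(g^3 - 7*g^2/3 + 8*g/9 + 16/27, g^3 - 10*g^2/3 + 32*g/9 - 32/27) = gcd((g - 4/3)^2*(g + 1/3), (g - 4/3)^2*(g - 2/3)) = g^2 - 8*g/3 + 16/9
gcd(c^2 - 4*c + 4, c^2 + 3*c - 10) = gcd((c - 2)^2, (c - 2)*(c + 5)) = c - 2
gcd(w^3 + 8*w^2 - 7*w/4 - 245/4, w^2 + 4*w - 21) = w + 7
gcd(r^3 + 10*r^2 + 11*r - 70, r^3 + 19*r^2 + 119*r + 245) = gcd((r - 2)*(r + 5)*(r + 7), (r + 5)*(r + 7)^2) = r^2 + 12*r + 35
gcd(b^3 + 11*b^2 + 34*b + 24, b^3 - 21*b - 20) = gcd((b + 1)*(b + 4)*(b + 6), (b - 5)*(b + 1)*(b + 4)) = b^2 + 5*b + 4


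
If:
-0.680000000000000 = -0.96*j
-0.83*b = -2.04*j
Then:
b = 1.74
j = 0.71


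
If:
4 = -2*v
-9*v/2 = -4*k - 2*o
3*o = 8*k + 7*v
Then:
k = 1/28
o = -32/7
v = -2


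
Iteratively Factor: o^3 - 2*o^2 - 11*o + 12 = (o + 3)*(o^2 - 5*o + 4) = (o - 4)*(o + 3)*(o - 1)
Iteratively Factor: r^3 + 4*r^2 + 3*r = (r + 1)*(r^2 + 3*r) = (r + 1)*(r + 3)*(r)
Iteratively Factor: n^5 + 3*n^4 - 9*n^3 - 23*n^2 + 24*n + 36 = (n + 3)*(n^4 - 9*n^2 + 4*n + 12) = (n + 3)^2*(n^3 - 3*n^2 + 4) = (n - 2)*(n + 3)^2*(n^2 - n - 2) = (n - 2)*(n + 1)*(n + 3)^2*(n - 2)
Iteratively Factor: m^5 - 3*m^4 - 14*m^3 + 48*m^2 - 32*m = (m - 1)*(m^4 - 2*m^3 - 16*m^2 + 32*m) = m*(m - 1)*(m^3 - 2*m^2 - 16*m + 32) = m*(m - 2)*(m - 1)*(m^2 - 16) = m*(m - 4)*(m - 2)*(m - 1)*(m + 4)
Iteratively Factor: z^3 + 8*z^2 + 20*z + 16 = (z + 2)*(z^2 + 6*z + 8) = (z + 2)^2*(z + 4)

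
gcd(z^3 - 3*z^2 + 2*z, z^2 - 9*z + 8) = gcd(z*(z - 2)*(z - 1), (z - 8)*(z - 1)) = z - 1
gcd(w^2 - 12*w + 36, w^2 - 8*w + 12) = w - 6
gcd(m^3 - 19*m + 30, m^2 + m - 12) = m - 3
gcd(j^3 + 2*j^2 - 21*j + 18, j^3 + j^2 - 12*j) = j - 3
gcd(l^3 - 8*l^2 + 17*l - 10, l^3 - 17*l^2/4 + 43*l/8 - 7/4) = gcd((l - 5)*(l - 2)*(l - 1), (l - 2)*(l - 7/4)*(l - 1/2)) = l - 2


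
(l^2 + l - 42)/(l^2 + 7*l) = (l - 6)/l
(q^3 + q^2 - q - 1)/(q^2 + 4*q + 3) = (q^2 - 1)/(q + 3)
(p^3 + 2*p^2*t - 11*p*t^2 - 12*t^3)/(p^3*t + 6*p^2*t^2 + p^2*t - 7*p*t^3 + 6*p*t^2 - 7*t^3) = (p^3 + 2*p^2*t - 11*p*t^2 - 12*t^3)/(t*(p^3 + 6*p^2*t + p^2 - 7*p*t^2 + 6*p*t - 7*t^2))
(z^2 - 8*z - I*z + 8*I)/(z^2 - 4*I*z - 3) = (z - 8)/(z - 3*I)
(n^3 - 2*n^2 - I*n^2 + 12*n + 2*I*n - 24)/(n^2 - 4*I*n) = n - 2 + 3*I - 6*I/n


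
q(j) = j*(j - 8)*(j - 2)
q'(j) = j*(j - 8) + j*(j - 2) + (j - 8)*(j - 2)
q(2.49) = -6.72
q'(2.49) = -15.20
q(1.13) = 6.75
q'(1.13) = -2.77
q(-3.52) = -223.84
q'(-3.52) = 123.57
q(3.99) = -31.84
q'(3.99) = -16.04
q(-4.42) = -352.43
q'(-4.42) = 163.01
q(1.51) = 4.80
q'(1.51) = -7.36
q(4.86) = -43.64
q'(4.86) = -10.34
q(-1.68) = -59.85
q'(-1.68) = 58.07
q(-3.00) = -165.00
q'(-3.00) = 103.00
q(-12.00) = -3360.00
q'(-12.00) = 688.00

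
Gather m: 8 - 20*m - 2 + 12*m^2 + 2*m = 12*m^2 - 18*m + 6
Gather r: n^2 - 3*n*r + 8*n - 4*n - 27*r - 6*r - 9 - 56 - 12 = n^2 + 4*n + r*(-3*n - 33) - 77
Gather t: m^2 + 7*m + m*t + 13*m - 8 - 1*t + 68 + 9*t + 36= m^2 + 20*m + t*(m + 8) + 96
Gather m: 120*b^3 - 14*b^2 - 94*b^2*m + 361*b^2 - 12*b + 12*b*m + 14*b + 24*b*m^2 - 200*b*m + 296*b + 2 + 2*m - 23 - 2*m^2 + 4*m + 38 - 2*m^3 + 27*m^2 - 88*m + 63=120*b^3 + 347*b^2 + 298*b - 2*m^3 + m^2*(24*b + 25) + m*(-94*b^2 - 188*b - 82) + 80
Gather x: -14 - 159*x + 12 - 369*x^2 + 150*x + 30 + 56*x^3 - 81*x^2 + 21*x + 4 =56*x^3 - 450*x^2 + 12*x + 32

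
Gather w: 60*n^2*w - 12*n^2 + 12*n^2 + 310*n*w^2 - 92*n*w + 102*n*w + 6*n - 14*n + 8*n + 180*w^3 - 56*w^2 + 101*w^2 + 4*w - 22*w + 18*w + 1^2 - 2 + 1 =180*w^3 + w^2*(310*n + 45) + w*(60*n^2 + 10*n)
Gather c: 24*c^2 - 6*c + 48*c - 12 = 24*c^2 + 42*c - 12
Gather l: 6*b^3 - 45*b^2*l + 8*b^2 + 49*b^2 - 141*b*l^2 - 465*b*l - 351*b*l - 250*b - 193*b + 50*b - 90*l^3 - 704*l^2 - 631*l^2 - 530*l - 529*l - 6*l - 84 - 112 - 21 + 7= 6*b^3 + 57*b^2 - 393*b - 90*l^3 + l^2*(-141*b - 1335) + l*(-45*b^2 - 816*b - 1065) - 210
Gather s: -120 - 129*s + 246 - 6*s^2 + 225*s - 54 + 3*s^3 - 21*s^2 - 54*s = 3*s^3 - 27*s^2 + 42*s + 72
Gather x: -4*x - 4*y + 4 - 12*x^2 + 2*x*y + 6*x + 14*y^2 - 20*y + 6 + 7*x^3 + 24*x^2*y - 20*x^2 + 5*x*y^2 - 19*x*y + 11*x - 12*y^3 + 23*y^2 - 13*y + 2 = 7*x^3 + x^2*(24*y - 32) + x*(5*y^2 - 17*y + 13) - 12*y^3 + 37*y^2 - 37*y + 12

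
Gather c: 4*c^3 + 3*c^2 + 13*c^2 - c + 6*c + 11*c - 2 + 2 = 4*c^3 + 16*c^2 + 16*c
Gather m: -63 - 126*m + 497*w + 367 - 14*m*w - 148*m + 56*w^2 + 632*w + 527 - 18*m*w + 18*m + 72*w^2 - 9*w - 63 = m*(-32*w - 256) + 128*w^2 + 1120*w + 768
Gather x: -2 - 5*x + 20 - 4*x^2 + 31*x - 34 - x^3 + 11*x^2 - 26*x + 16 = -x^3 + 7*x^2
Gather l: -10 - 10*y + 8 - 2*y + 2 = -12*y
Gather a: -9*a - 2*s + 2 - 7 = -9*a - 2*s - 5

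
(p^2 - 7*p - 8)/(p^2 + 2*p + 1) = (p - 8)/(p + 1)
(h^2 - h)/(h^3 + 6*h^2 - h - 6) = h/(h^2 + 7*h + 6)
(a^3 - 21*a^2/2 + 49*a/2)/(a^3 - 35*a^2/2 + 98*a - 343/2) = a/(a - 7)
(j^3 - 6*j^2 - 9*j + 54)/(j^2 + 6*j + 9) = (j^2 - 9*j + 18)/(j + 3)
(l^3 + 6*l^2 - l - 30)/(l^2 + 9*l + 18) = (l^2 + 3*l - 10)/(l + 6)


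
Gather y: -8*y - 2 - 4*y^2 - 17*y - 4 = -4*y^2 - 25*y - 6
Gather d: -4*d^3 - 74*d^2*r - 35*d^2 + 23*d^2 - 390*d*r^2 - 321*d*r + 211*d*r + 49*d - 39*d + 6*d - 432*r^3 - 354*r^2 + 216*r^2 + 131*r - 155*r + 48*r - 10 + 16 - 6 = -4*d^3 + d^2*(-74*r - 12) + d*(-390*r^2 - 110*r + 16) - 432*r^3 - 138*r^2 + 24*r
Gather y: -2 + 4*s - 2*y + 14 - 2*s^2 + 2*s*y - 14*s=-2*s^2 - 10*s + y*(2*s - 2) + 12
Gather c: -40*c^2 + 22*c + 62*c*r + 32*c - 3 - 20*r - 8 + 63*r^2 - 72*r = -40*c^2 + c*(62*r + 54) + 63*r^2 - 92*r - 11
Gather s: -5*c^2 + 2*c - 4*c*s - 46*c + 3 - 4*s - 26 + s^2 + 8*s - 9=-5*c^2 - 44*c + s^2 + s*(4 - 4*c) - 32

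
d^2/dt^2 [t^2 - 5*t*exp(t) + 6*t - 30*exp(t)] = -5*t*exp(t) - 40*exp(t) + 2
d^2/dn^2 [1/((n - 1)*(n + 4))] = 2*((n - 1)^2 + (n - 1)*(n + 4) + (n + 4)^2)/((n - 1)^3*(n + 4)^3)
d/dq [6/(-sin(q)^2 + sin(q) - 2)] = 6*(2*sin(q) - 1)*cos(q)/(sin(q)^2 - sin(q) + 2)^2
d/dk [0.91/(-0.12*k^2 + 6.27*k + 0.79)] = (0.2184*k - 5.7057)/(-0.12*k^2 + 6.27*k + 0.79)^2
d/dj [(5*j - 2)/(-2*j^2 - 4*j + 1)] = (10*j^2 - 8*j - 3)/(4*j^4 + 16*j^3 + 12*j^2 - 8*j + 1)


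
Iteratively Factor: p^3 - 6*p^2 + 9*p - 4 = (p - 4)*(p^2 - 2*p + 1) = (p - 4)*(p - 1)*(p - 1)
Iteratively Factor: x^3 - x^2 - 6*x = (x + 2)*(x^2 - 3*x) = (x - 3)*(x + 2)*(x)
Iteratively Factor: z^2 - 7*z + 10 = (z - 5)*(z - 2)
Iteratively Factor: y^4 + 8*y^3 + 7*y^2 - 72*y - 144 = (y + 4)*(y^3 + 4*y^2 - 9*y - 36) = (y - 3)*(y + 4)*(y^2 + 7*y + 12) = (y - 3)*(y + 3)*(y + 4)*(y + 4)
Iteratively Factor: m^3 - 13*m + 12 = (m - 3)*(m^2 + 3*m - 4) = (m - 3)*(m - 1)*(m + 4)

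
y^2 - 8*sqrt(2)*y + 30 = (y - 5*sqrt(2))*(y - 3*sqrt(2))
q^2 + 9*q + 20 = (q + 4)*(q + 5)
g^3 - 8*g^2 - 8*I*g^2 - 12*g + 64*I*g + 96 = (g - 8)*(g - 6*I)*(g - 2*I)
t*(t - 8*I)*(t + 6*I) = t^3 - 2*I*t^2 + 48*t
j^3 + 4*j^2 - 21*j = j*(j - 3)*(j + 7)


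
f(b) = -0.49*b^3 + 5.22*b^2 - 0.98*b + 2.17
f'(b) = -1.47*b^2 + 10.44*b - 0.98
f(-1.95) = 27.56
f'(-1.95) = -26.93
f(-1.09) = 10.07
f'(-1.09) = -14.11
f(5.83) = 76.78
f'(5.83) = 9.92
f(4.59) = 60.26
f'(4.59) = 15.97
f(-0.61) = 4.82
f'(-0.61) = -7.90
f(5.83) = 76.78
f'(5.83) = 9.92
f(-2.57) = 47.48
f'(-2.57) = -37.52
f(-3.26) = 77.82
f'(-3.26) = -50.64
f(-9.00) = 791.02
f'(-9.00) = -214.01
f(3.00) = 32.98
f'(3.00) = 17.11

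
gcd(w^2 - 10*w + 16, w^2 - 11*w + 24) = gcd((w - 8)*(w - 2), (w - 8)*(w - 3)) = w - 8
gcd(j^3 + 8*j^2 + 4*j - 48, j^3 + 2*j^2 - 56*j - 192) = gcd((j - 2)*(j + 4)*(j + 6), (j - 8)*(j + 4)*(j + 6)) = j^2 + 10*j + 24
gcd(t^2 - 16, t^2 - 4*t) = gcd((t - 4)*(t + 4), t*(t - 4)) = t - 4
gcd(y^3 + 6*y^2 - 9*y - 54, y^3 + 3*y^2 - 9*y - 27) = y^2 - 9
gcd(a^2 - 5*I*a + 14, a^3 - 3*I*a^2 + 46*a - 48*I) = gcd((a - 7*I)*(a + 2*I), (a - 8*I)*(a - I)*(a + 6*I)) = 1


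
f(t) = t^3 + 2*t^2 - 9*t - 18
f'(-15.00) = 606.00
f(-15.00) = -2808.00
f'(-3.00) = 6.00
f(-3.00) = 0.00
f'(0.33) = -7.35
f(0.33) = -20.72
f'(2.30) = 16.07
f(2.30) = -15.95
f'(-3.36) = 11.43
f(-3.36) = -3.11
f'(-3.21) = 9.07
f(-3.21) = -1.58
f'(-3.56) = 14.78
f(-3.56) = -5.73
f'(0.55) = -5.89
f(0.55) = -22.18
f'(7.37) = 183.43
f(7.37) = 424.62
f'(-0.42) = -10.15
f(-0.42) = -13.94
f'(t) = 3*t^2 + 4*t - 9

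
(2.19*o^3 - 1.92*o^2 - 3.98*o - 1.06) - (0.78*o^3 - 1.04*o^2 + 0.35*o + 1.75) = 1.41*o^3 - 0.88*o^2 - 4.33*o - 2.81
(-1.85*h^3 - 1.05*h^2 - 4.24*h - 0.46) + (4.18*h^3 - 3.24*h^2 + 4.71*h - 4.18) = 2.33*h^3 - 4.29*h^2 + 0.47*h - 4.64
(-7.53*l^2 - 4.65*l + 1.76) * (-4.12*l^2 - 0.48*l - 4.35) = 31.0236*l^4 + 22.7724*l^3 + 27.7363*l^2 + 19.3827*l - 7.656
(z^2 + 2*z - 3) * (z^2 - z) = z^4 + z^3 - 5*z^2 + 3*z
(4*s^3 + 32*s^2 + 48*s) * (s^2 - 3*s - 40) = 4*s^5 + 20*s^4 - 208*s^3 - 1424*s^2 - 1920*s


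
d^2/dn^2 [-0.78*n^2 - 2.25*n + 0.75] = -1.56000000000000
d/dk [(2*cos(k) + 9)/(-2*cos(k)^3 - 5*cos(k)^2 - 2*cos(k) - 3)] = -8*(48*cos(k) + 16*cos(2*k) + cos(3*k) + 22)*sin(k)/(7*cos(k) + 5*cos(2*k) + cos(3*k) + 11)^2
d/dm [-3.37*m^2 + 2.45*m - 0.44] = 2.45 - 6.74*m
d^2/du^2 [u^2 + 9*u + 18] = 2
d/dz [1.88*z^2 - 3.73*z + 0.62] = 3.76*z - 3.73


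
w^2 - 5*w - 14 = (w - 7)*(w + 2)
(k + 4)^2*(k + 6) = k^3 + 14*k^2 + 64*k + 96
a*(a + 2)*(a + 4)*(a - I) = a^4 + 6*a^3 - I*a^3 + 8*a^2 - 6*I*a^2 - 8*I*a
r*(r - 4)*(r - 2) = r^3 - 6*r^2 + 8*r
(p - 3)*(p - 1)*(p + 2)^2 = p^4 - 9*p^2 - 4*p + 12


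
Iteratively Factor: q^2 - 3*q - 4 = (q - 4)*(q + 1)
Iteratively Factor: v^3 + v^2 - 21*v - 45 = (v - 5)*(v^2 + 6*v + 9) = (v - 5)*(v + 3)*(v + 3)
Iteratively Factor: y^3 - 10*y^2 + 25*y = (y - 5)*(y^2 - 5*y) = y*(y - 5)*(y - 5)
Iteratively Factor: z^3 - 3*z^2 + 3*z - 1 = (z - 1)*(z^2 - 2*z + 1) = (z - 1)^2*(z - 1)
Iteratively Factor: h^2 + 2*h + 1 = (h + 1)*(h + 1)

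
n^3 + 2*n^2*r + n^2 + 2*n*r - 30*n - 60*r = (n - 5)*(n + 6)*(n + 2*r)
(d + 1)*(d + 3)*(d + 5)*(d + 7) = d^4 + 16*d^3 + 86*d^2 + 176*d + 105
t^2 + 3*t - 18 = (t - 3)*(t + 6)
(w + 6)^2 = w^2 + 12*w + 36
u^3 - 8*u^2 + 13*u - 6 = (u - 6)*(u - 1)^2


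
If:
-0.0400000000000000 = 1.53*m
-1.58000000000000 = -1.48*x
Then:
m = -0.03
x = 1.07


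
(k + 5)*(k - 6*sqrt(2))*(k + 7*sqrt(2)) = k^3 + sqrt(2)*k^2 + 5*k^2 - 84*k + 5*sqrt(2)*k - 420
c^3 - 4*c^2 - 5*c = c*(c - 5)*(c + 1)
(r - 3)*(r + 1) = r^2 - 2*r - 3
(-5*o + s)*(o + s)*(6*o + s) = -30*o^3 - 29*o^2*s + 2*o*s^2 + s^3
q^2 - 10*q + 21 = (q - 7)*(q - 3)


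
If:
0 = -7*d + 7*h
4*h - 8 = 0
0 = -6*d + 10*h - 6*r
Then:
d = 2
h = 2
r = 4/3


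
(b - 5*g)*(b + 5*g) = b^2 - 25*g^2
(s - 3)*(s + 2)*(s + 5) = s^3 + 4*s^2 - 11*s - 30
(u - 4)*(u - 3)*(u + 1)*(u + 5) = u^4 - u^3 - 25*u^2 + 37*u + 60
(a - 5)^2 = a^2 - 10*a + 25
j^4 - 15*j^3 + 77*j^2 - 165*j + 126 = (j - 7)*(j - 3)^2*(j - 2)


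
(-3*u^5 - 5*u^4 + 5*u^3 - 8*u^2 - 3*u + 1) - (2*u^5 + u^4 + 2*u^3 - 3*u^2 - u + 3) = -5*u^5 - 6*u^4 + 3*u^3 - 5*u^2 - 2*u - 2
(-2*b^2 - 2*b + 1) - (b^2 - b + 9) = -3*b^2 - b - 8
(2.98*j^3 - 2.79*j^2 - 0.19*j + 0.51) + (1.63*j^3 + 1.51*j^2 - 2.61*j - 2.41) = 4.61*j^3 - 1.28*j^2 - 2.8*j - 1.9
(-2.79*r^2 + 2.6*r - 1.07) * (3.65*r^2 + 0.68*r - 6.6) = -10.1835*r^4 + 7.5928*r^3 + 16.2765*r^2 - 17.8876*r + 7.062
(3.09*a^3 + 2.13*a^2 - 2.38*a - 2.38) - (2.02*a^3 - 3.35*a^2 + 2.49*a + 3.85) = 1.07*a^3 + 5.48*a^2 - 4.87*a - 6.23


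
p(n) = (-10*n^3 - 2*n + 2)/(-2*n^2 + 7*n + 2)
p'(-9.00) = 4.58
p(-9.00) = -32.78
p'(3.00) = -109.20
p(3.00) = -54.80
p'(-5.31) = 4.17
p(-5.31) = -16.49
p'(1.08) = -4.46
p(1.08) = -1.77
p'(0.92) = -3.50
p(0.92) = -1.13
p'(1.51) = -8.26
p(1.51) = -4.43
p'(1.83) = -12.94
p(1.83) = -7.76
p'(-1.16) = 1.82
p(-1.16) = -2.26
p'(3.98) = -1450.20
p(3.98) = 349.52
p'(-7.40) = 4.46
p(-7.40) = -25.54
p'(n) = (4*n - 7)*(-10*n^3 - 2*n + 2)/(-2*n^2 + 7*n + 2)^2 + (-30*n^2 - 2)/(-2*n^2 + 7*n + 2)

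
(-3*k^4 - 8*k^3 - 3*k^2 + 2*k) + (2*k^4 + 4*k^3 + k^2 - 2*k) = -k^4 - 4*k^3 - 2*k^2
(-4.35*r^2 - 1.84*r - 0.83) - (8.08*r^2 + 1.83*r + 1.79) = -12.43*r^2 - 3.67*r - 2.62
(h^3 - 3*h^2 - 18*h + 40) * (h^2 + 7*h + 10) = h^5 + 4*h^4 - 29*h^3 - 116*h^2 + 100*h + 400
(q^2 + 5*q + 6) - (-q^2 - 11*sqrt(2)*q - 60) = 2*q^2 + 5*q + 11*sqrt(2)*q + 66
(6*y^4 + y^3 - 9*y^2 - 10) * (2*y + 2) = 12*y^5 + 14*y^4 - 16*y^3 - 18*y^2 - 20*y - 20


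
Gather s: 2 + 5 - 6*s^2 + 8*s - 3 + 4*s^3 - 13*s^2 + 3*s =4*s^3 - 19*s^2 + 11*s + 4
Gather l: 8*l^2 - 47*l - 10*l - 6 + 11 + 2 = 8*l^2 - 57*l + 7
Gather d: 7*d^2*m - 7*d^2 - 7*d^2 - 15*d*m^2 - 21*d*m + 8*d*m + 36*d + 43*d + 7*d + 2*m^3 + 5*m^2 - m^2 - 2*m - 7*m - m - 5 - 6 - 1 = d^2*(7*m - 14) + d*(-15*m^2 - 13*m + 86) + 2*m^3 + 4*m^2 - 10*m - 12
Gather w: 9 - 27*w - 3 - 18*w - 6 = -45*w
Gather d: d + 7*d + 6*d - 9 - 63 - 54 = 14*d - 126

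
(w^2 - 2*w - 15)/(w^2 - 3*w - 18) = (w - 5)/(w - 6)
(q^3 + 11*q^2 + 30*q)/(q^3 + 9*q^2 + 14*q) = (q^2 + 11*q + 30)/(q^2 + 9*q + 14)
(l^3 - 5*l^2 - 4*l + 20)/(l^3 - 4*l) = (l - 5)/l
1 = 1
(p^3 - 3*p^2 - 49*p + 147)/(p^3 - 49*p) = (p - 3)/p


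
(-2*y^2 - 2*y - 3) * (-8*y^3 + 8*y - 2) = 16*y^5 + 16*y^4 + 8*y^3 - 12*y^2 - 20*y + 6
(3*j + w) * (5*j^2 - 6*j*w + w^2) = 15*j^3 - 13*j^2*w - 3*j*w^2 + w^3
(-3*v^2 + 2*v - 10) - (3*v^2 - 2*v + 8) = -6*v^2 + 4*v - 18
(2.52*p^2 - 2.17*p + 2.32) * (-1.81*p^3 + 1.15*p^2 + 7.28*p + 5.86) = -4.5612*p^5 + 6.8257*p^4 + 11.6509*p^3 + 1.6376*p^2 + 4.1734*p + 13.5952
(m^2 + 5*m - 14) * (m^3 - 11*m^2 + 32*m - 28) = m^5 - 6*m^4 - 37*m^3 + 286*m^2 - 588*m + 392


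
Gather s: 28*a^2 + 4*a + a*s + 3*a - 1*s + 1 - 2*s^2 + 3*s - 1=28*a^2 + 7*a - 2*s^2 + s*(a + 2)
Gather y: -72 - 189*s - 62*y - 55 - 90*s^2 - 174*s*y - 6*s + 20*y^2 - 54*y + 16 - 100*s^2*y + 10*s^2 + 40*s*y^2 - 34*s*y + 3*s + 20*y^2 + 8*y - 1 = -80*s^2 - 192*s + y^2*(40*s + 40) + y*(-100*s^2 - 208*s - 108) - 112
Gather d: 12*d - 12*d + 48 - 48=0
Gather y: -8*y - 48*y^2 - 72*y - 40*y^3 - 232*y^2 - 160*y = -40*y^3 - 280*y^2 - 240*y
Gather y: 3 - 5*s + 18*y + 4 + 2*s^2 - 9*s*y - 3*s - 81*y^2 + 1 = 2*s^2 - 8*s - 81*y^2 + y*(18 - 9*s) + 8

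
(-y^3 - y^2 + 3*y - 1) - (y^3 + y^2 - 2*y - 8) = -2*y^3 - 2*y^2 + 5*y + 7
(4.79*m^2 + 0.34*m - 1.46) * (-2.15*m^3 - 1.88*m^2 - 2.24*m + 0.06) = -10.2985*m^5 - 9.7362*m^4 - 8.2298*m^3 + 2.2706*m^2 + 3.2908*m - 0.0876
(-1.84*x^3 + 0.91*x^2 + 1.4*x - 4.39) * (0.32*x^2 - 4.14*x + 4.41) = -0.5888*x^5 + 7.9088*x^4 - 11.4338*x^3 - 3.1877*x^2 + 24.3486*x - 19.3599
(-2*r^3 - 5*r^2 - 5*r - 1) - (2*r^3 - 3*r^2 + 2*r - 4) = -4*r^3 - 2*r^2 - 7*r + 3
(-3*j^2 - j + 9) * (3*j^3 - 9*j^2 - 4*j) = -9*j^5 + 24*j^4 + 48*j^3 - 77*j^2 - 36*j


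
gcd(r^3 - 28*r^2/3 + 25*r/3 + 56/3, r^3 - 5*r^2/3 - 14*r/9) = r - 7/3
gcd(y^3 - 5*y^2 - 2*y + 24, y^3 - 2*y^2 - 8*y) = y^2 - 2*y - 8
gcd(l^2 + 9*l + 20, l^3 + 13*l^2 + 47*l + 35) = l + 5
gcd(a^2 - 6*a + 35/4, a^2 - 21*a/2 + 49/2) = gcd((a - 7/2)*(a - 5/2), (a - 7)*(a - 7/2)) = a - 7/2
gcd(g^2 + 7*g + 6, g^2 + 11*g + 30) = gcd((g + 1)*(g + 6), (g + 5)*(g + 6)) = g + 6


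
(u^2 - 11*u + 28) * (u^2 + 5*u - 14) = u^4 - 6*u^3 - 41*u^2 + 294*u - 392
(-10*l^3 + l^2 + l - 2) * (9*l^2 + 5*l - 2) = -90*l^5 - 41*l^4 + 34*l^3 - 15*l^2 - 12*l + 4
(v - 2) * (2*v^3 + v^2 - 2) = 2*v^4 - 3*v^3 - 2*v^2 - 2*v + 4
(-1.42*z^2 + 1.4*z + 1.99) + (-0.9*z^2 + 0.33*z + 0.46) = -2.32*z^2 + 1.73*z + 2.45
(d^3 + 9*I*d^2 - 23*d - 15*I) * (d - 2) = d^4 - 2*d^3 + 9*I*d^3 - 23*d^2 - 18*I*d^2 + 46*d - 15*I*d + 30*I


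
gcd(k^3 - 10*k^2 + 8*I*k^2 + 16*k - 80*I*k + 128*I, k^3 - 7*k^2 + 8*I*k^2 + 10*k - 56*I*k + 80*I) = k^2 + k*(-2 + 8*I) - 16*I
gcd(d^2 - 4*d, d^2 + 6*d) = d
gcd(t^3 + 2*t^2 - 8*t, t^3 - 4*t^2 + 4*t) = t^2 - 2*t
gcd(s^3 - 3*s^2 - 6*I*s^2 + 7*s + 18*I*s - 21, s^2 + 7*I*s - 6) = s + I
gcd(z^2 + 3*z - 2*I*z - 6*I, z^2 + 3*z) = z + 3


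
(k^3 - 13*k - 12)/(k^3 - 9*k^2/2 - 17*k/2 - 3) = 2*(k^2 - k - 12)/(2*k^2 - 11*k - 6)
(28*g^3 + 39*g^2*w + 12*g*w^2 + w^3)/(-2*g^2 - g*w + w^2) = (28*g^2 + 11*g*w + w^2)/(-2*g + w)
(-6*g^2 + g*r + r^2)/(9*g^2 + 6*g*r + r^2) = (-2*g + r)/(3*g + r)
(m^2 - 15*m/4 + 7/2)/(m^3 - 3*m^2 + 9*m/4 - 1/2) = (4*m - 7)/(4*m^2 - 4*m + 1)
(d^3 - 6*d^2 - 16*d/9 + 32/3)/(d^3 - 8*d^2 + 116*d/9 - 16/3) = (3*d + 4)/(3*d - 2)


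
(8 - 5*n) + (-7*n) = 8 - 12*n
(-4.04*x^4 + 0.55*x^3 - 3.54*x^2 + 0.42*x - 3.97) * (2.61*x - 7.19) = -10.5444*x^5 + 30.4831*x^4 - 13.1939*x^3 + 26.5488*x^2 - 13.3815*x + 28.5443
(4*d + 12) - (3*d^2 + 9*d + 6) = -3*d^2 - 5*d + 6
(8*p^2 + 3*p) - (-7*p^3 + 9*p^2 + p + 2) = 7*p^3 - p^2 + 2*p - 2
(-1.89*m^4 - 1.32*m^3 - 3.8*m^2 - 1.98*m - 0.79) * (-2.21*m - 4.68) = 4.1769*m^5 + 11.7624*m^4 + 14.5756*m^3 + 22.1598*m^2 + 11.0123*m + 3.6972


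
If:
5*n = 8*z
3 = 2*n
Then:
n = 3/2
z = 15/16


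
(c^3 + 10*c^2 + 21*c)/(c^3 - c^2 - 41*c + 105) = c*(c + 3)/(c^2 - 8*c + 15)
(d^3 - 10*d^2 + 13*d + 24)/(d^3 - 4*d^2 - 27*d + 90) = (d^2 - 7*d - 8)/(d^2 - d - 30)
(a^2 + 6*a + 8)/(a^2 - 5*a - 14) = (a + 4)/(a - 7)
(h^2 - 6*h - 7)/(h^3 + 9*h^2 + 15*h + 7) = (h - 7)/(h^2 + 8*h + 7)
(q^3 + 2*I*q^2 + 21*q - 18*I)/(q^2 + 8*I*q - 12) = (q^2 - 4*I*q - 3)/(q + 2*I)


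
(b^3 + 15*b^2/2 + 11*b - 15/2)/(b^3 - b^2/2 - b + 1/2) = (b^2 + 8*b + 15)/(b^2 - 1)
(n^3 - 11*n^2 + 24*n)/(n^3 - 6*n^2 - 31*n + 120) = n/(n + 5)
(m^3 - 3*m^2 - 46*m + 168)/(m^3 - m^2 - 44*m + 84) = (m - 4)/(m - 2)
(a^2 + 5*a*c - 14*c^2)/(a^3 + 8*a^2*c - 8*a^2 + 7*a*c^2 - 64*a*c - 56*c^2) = (a - 2*c)/(a^2 + a*c - 8*a - 8*c)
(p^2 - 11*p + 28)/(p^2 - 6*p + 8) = (p - 7)/(p - 2)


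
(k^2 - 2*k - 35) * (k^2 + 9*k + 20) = k^4 + 7*k^3 - 33*k^2 - 355*k - 700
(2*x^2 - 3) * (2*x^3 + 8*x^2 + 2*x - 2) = 4*x^5 + 16*x^4 - 2*x^3 - 28*x^2 - 6*x + 6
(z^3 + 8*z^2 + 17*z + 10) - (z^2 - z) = z^3 + 7*z^2 + 18*z + 10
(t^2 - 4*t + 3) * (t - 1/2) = t^3 - 9*t^2/2 + 5*t - 3/2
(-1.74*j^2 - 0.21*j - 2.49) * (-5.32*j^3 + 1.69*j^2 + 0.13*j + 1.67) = 9.2568*j^5 - 1.8234*j^4 + 12.6657*j^3 - 7.1412*j^2 - 0.6744*j - 4.1583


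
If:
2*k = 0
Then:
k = 0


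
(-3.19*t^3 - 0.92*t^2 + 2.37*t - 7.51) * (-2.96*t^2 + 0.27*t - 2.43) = 9.4424*t^5 + 1.8619*t^4 + 0.4881*t^3 + 25.1051*t^2 - 7.7868*t + 18.2493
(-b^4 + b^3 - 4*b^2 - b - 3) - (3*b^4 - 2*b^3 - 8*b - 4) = -4*b^4 + 3*b^3 - 4*b^2 + 7*b + 1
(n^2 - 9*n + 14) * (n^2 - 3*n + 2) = n^4 - 12*n^3 + 43*n^2 - 60*n + 28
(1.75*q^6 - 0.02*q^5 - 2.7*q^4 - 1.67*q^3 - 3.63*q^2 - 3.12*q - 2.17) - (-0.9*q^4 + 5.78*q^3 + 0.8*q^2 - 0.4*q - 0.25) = 1.75*q^6 - 0.02*q^5 - 1.8*q^4 - 7.45*q^3 - 4.43*q^2 - 2.72*q - 1.92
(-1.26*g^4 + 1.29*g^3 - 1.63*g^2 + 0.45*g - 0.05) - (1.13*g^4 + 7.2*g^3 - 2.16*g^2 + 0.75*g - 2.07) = -2.39*g^4 - 5.91*g^3 + 0.53*g^2 - 0.3*g + 2.02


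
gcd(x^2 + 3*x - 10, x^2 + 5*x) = x + 5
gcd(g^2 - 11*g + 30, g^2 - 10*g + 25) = g - 5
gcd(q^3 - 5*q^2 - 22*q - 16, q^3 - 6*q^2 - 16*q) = q^2 - 6*q - 16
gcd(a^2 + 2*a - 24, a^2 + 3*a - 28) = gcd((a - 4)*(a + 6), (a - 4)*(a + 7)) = a - 4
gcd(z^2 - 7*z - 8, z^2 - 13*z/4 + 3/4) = 1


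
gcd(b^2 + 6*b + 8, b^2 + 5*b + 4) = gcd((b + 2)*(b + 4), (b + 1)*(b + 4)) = b + 4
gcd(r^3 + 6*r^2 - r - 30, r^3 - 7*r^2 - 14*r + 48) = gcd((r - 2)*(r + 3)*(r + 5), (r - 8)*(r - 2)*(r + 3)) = r^2 + r - 6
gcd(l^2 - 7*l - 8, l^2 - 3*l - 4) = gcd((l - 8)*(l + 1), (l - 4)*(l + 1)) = l + 1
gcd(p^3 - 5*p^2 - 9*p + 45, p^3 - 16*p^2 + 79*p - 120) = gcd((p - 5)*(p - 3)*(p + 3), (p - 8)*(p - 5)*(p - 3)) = p^2 - 8*p + 15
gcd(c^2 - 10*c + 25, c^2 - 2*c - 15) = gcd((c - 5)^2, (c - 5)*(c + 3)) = c - 5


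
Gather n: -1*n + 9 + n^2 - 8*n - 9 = n^2 - 9*n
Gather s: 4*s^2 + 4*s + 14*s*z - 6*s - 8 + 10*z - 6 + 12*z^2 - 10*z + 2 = 4*s^2 + s*(14*z - 2) + 12*z^2 - 12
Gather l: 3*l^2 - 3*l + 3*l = 3*l^2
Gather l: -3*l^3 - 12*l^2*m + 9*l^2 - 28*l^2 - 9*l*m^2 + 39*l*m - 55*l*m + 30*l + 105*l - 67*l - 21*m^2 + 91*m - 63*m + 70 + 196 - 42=-3*l^3 + l^2*(-12*m - 19) + l*(-9*m^2 - 16*m + 68) - 21*m^2 + 28*m + 224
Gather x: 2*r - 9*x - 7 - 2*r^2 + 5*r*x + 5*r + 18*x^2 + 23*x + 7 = -2*r^2 + 7*r + 18*x^2 + x*(5*r + 14)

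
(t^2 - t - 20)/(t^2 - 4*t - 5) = (t + 4)/(t + 1)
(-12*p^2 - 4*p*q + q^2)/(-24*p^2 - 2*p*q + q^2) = (2*p + q)/(4*p + q)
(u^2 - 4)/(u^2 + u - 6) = (u + 2)/(u + 3)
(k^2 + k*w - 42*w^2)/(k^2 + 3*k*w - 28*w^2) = (-k + 6*w)/(-k + 4*w)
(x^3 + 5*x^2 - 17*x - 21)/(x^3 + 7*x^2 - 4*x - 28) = (x^2 - 2*x - 3)/(x^2 - 4)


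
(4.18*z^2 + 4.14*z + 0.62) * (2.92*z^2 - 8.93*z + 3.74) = 12.2056*z^4 - 25.2386*z^3 - 19.5266*z^2 + 9.947*z + 2.3188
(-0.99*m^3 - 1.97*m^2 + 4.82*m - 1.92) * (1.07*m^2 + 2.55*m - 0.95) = -1.0593*m^5 - 4.6324*m^4 + 1.0744*m^3 + 12.1081*m^2 - 9.475*m + 1.824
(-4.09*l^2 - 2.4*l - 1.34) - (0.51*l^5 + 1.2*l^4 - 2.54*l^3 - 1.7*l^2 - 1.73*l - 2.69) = -0.51*l^5 - 1.2*l^4 + 2.54*l^3 - 2.39*l^2 - 0.67*l + 1.35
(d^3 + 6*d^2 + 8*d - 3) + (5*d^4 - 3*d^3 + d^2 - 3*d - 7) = 5*d^4 - 2*d^3 + 7*d^2 + 5*d - 10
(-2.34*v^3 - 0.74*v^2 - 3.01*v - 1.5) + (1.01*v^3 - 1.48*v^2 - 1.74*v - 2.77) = -1.33*v^3 - 2.22*v^2 - 4.75*v - 4.27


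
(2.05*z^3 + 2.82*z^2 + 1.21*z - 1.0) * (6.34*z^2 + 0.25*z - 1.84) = 12.997*z^5 + 18.3913*z^4 + 4.6044*z^3 - 11.2263*z^2 - 2.4764*z + 1.84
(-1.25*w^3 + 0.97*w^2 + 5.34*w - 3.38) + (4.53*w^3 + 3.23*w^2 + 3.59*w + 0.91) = 3.28*w^3 + 4.2*w^2 + 8.93*w - 2.47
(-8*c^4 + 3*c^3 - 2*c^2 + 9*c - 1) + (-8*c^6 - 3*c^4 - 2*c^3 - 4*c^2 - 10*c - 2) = -8*c^6 - 11*c^4 + c^3 - 6*c^2 - c - 3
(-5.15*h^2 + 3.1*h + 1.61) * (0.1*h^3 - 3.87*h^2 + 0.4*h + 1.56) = -0.515*h^5 + 20.2405*h^4 - 13.896*h^3 - 13.0247*h^2 + 5.48*h + 2.5116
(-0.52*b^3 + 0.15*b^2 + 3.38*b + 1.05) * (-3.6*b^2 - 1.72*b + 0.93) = 1.872*b^5 + 0.3544*b^4 - 12.9096*b^3 - 9.4541*b^2 + 1.3374*b + 0.9765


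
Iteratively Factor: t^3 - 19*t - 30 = (t + 3)*(t^2 - 3*t - 10) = (t + 2)*(t + 3)*(t - 5)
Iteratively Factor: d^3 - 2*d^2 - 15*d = (d)*(d^2 - 2*d - 15) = d*(d + 3)*(d - 5)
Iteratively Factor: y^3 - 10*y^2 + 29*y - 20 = (y - 1)*(y^2 - 9*y + 20) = (y - 4)*(y - 1)*(y - 5)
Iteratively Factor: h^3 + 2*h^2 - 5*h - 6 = (h + 1)*(h^2 + h - 6) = (h - 2)*(h + 1)*(h + 3)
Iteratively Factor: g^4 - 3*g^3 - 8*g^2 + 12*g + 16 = (g + 2)*(g^3 - 5*g^2 + 2*g + 8) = (g + 1)*(g + 2)*(g^2 - 6*g + 8) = (g - 2)*(g + 1)*(g + 2)*(g - 4)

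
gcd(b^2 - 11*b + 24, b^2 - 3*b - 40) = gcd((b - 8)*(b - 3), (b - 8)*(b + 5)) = b - 8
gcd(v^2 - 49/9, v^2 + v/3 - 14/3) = v + 7/3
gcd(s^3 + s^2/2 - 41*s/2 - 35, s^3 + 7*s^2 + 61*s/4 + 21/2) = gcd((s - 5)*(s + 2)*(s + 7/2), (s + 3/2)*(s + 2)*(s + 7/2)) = s^2 + 11*s/2 + 7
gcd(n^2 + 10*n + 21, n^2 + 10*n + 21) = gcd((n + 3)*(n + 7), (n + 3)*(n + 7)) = n^2 + 10*n + 21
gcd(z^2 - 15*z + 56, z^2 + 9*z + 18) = 1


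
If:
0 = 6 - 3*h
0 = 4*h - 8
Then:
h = 2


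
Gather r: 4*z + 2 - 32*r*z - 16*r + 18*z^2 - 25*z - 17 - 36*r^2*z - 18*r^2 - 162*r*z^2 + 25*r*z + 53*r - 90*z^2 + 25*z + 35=r^2*(-36*z - 18) + r*(-162*z^2 - 7*z + 37) - 72*z^2 + 4*z + 20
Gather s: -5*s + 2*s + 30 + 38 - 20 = 48 - 3*s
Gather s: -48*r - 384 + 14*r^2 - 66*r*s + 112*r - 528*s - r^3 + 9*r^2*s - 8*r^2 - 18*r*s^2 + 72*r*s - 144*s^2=-r^3 + 6*r^2 + 64*r + s^2*(-18*r - 144) + s*(9*r^2 + 6*r - 528) - 384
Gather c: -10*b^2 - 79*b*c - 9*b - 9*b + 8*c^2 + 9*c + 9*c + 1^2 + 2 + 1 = -10*b^2 - 18*b + 8*c^2 + c*(18 - 79*b) + 4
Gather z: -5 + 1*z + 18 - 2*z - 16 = -z - 3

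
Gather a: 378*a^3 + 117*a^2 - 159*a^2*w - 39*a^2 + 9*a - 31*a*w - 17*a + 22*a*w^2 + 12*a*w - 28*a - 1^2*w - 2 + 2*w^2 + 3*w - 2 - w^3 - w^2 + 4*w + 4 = 378*a^3 + a^2*(78 - 159*w) + a*(22*w^2 - 19*w - 36) - w^3 + w^2 + 6*w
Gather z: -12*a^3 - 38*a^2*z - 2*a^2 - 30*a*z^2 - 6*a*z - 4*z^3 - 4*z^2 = -12*a^3 - 2*a^2 - 4*z^3 + z^2*(-30*a - 4) + z*(-38*a^2 - 6*a)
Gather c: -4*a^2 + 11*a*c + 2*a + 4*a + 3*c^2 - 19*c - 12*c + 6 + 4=-4*a^2 + 6*a + 3*c^2 + c*(11*a - 31) + 10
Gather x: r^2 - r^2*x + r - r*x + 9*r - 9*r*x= r^2 + 10*r + x*(-r^2 - 10*r)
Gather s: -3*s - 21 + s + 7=-2*s - 14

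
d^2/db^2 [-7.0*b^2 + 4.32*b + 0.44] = -14.0000000000000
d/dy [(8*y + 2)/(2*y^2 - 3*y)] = 2*(-8*y^2 - 4*y + 3)/(y^2*(4*y^2 - 12*y + 9))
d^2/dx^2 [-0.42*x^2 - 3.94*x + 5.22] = -0.840000000000000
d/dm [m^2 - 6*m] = 2*m - 6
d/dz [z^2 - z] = 2*z - 1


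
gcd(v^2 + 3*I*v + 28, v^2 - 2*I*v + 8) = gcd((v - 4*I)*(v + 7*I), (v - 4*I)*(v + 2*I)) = v - 4*I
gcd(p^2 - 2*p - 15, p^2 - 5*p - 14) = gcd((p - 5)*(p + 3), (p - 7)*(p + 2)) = 1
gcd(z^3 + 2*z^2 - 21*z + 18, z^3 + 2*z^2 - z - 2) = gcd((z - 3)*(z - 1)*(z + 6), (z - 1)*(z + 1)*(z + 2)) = z - 1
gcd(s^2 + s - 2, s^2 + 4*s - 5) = s - 1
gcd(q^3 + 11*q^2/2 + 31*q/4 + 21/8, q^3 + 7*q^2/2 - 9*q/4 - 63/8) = q^2 + 5*q + 21/4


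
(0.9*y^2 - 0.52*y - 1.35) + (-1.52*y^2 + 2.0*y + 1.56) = -0.62*y^2 + 1.48*y + 0.21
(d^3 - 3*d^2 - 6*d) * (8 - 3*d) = -3*d^4 + 17*d^3 - 6*d^2 - 48*d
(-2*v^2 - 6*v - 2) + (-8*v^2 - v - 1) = -10*v^2 - 7*v - 3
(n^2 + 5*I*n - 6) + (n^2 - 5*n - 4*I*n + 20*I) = 2*n^2 - 5*n + I*n - 6 + 20*I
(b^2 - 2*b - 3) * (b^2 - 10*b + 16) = b^4 - 12*b^3 + 33*b^2 - 2*b - 48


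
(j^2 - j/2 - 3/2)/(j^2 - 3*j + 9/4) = 2*(j + 1)/(2*j - 3)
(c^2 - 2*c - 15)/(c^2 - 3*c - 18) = (c - 5)/(c - 6)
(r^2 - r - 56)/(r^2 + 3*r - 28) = (r - 8)/(r - 4)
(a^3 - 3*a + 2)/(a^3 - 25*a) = (a^3 - 3*a + 2)/(a*(a^2 - 25))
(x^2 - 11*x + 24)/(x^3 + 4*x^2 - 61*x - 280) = (x - 3)/(x^2 + 12*x + 35)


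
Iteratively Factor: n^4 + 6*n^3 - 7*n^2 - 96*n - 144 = (n + 4)*(n^3 + 2*n^2 - 15*n - 36) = (n + 3)*(n + 4)*(n^2 - n - 12) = (n - 4)*(n + 3)*(n + 4)*(n + 3)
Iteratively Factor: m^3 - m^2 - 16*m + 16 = (m + 4)*(m^2 - 5*m + 4) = (m - 1)*(m + 4)*(m - 4)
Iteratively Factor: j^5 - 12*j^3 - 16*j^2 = (j)*(j^4 - 12*j^2 - 16*j) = j*(j - 4)*(j^3 + 4*j^2 + 4*j) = j*(j - 4)*(j + 2)*(j^2 + 2*j) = j^2*(j - 4)*(j + 2)*(j + 2)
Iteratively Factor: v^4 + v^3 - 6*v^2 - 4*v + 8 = (v + 2)*(v^3 - v^2 - 4*v + 4) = (v - 1)*(v + 2)*(v^2 - 4) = (v - 1)*(v + 2)^2*(v - 2)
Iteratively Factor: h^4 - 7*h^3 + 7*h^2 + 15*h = (h - 3)*(h^3 - 4*h^2 - 5*h) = (h - 3)*(h + 1)*(h^2 - 5*h) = h*(h - 3)*(h + 1)*(h - 5)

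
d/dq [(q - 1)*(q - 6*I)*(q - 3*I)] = 3*q^2 + q*(-2 - 18*I) - 18 + 9*I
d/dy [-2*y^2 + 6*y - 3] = 6 - 4*y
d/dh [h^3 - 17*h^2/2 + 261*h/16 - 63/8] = 3*h^2 - 17*h + 261/16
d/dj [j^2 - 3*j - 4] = 2*j - 3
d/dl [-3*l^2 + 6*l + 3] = 6 - 6*l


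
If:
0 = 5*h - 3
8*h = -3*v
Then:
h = 3/5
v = -8/5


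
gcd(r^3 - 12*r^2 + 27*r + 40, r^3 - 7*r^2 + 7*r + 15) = r^2 - 4*r - 5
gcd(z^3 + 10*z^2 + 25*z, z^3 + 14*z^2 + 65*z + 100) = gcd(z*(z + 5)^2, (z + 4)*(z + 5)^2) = z^2 + 10*z + 25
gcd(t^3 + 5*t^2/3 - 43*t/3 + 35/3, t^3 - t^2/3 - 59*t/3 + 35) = t^2 + 8*t/3 - 35/3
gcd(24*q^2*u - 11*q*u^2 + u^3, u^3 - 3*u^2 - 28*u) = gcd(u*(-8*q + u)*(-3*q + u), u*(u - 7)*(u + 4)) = u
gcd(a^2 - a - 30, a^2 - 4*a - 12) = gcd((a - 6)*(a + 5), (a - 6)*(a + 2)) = a - 6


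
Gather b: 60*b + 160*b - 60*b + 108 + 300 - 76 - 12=160*b + 320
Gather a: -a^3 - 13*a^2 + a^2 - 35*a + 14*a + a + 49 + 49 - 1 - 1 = -a^3 - 12*a^2 - 20*a + 96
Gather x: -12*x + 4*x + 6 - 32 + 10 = -8*x - 16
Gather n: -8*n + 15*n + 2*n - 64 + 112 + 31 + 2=9*n + 81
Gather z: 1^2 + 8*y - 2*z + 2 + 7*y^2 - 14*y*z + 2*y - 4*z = 7*y^2 + 10*y + z*(-14*y - 6) + 3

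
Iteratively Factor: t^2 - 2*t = (t)*(t - 2)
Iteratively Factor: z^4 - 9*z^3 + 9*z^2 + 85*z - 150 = (z - 5)*(z^3 - 4*z^2 - 11*z + 30) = (z - 5)*(z - 2)*(z^2 - 2*z - 15) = (z - 5)*(z - 2)*(z + 3)*(z - 5)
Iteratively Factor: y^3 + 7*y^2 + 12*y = (y)*(y^2 + 7*y + 12) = y*(y + 3)*(y + 4)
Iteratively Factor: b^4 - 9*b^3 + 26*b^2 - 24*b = (b - 4)*(b^3 - 5*b^2 + 6*b) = b*(b - 4)*(b^2 - 5*b + 6) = b*(b - 4)*(b - 3)*(b - 2)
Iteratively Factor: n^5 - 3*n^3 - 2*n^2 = (n + 1)*(n^4 - n^3 - 2*n^2) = n*(n + 1)*(n^3 - n^2 - 2*n) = n*(n - 2)*(n + 1)*(n^2 + n) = n^2*(n - 2)*(n + 1)*(n + 1)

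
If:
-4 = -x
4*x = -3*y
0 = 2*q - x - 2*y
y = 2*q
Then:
No Solution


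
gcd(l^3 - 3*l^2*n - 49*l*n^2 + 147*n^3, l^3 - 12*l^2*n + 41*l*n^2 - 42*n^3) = l^2 - 10*l*n + 21*n^2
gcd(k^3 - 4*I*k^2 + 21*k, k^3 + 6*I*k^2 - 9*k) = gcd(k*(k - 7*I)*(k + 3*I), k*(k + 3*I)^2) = k^2 + 3*I*k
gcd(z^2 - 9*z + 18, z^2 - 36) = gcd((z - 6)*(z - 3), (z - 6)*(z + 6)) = z - 6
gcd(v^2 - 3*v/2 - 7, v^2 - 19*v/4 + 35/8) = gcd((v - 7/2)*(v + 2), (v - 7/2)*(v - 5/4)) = v - 7/2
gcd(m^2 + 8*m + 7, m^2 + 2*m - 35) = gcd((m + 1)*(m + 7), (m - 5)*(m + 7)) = m + 7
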